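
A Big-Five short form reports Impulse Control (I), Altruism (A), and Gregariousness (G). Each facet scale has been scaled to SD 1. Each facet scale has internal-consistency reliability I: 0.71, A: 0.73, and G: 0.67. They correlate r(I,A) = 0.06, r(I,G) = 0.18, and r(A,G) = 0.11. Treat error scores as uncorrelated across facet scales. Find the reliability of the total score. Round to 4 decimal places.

0.7595

Var(I+A+G) = 3 + 2·[0.06 + 0.18 + 0.11] = 3 + 0.7 = 3.7.
Because errors are independent across components, Cov(Tᵢ,Tⱼ) = Cov(Xᵢ,Xⱼ); the off-diagonal part of the true-score variance is the same as above.
True-score variance = [0.71 + 0.73 + 0.67] + 0.7 = 2.11 + 0.7 = 2.81.
Reliability = 2.81 / 3.7 = 0.7595.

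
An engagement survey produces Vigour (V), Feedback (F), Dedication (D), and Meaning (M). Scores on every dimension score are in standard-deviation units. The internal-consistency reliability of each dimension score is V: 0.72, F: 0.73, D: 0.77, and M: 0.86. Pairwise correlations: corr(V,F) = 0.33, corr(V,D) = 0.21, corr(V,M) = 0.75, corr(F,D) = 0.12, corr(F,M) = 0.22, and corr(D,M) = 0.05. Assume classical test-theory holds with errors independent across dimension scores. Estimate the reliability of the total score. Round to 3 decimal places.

Var(V+F+D+M) = 4 + 2·[0.33 + 0.21 + 0.75 + 0.12 + 0.22 + 0.05] = 4 + 3.36 = 7.36.
Because errors are independent across components, Cov(Tᵢ,Tⱼ) = Cov(Xᵢ,Xⱼ); the off-diagonal part of the true-score variance is the same as above.
True-score variance = [0.72 + 0.73 + 0.77 + 0.86] + 3.36 = 3.08 + 3.36 = 6.44.
Reliability = 6.44 / 7.36 = 0.875.

0.875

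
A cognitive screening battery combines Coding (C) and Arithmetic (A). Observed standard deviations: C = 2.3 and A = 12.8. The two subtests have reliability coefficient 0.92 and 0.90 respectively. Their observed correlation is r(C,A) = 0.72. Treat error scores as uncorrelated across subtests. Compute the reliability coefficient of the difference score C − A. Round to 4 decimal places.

Var(C−A) = 2.3² + 12.8² − 2·2.3·12.8·0.72 = 169.13 − 42.3936 = 126.736.
Because errors are independent across components, Cov(Tᵢ,Tⱼ) = Cov(Xᵢ,Xⱼ); the off-diagonal part of the true-score variance is the same as above.
True-score variance = [2.3²·0.92 + 12.8²·0.90] − 42.3936 = 152.323 − 42.3936 = 109.929.
Reliability = 109.929 / 126.736 = 0.8674.

0.8674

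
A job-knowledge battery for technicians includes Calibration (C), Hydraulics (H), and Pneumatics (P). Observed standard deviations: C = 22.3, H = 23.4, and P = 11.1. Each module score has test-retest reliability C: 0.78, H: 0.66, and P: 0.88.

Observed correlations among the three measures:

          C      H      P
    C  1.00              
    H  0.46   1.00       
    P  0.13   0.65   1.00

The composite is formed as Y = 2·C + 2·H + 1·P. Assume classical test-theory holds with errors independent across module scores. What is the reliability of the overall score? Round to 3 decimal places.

0.830

Var(Y) = 2²·22.3² + 2²·23.4² + 11.1² + 2·[4·22.3·23.4·0.46 + 2·22.3·11.1·0.13 + 2·23.4·11.1·0.65] = 4302.61 + 2724.34 = 7026.95.
Under uncorrelated errors the observed covariances equal the true-score covariances, so only the own-variance terms attenuate.
True-score variance = [2²·22.3²·0.78 + 2²·23.4²·0.66 + 11.1²·0.88] + 2724.34 = 3105.53 + 2724.34 = 5829.87.
Reliability = 5829.87 / 7026.95 = 0.830.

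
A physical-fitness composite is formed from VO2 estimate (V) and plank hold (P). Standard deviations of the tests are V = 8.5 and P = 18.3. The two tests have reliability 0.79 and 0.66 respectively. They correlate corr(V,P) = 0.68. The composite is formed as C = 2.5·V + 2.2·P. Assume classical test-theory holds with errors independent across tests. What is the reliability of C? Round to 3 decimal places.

Var(C) = 2.5²·8.5² + 2.2²·18.3² + 2·[5.5·8.5·18.3·0.68] = 2072.43 + 1163.51 = 3235.94.
Under uncorrelated errors the observed covariances equal the true-score covariances, so only the own-variance terms attenuate.
True-score variance = [2.5²·8.5²·0.79 + 2.2²·18.3²·0.66] + 1163.51 = 1426.51 + 1163.51 = 2590.02.
Reliability = 2590.02 / 3235.94 = 0.800.

0.800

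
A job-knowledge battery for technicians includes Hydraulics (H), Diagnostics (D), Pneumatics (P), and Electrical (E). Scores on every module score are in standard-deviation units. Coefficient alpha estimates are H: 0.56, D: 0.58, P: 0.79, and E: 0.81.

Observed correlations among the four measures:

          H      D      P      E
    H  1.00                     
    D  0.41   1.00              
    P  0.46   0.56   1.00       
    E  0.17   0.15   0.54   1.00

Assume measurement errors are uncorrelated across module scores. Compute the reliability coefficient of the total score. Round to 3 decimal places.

0.853

Var(H+D+P+E) = 4 + 2·[0.41 + 0.46 + 0.17 + 0.56 + 0.15 + 0.54] = 4 + 4.58 = 8.58.
With uncorrelated errors the cross-covariances are all true-score covariance, so they carry over unchanged; only the diagonal terms shrink to ρᵢσᵢ².
True-score variance = [0.56 + 0.58 + 0.79 + 0.81] + 4.58 = 2.74 + 4.58 = 7.32.
Reliability = 7.32 / 8.58 = 0.853.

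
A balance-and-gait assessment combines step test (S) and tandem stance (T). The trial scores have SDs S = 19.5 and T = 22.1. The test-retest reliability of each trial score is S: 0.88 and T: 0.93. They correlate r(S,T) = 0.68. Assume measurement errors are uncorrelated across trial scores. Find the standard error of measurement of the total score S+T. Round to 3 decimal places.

8.934

Var(total) = 868.66 + 586.092 = 1454.75.
True-score variance = 788.841 + 586.092 = 1374.93, so reliability = 0.9451.
Error variance = 1454.75 − 1374.93 = 79.8187; SEM = √79.8187 = 8.934.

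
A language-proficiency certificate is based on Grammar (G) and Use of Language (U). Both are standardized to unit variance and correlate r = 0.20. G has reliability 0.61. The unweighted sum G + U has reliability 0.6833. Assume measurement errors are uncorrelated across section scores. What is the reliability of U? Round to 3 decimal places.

Var(G+U) = 2 + 2·0.20 = 2.400.
True-score variance = ρ_G + ρ_U + 2·0.20, so 0.6833 = (0.61 + ρ_U + 0.40) / 2.400.
ρ_U = 0.6833·2.400 − 0.61 − 0.40 = 0.630.

0.630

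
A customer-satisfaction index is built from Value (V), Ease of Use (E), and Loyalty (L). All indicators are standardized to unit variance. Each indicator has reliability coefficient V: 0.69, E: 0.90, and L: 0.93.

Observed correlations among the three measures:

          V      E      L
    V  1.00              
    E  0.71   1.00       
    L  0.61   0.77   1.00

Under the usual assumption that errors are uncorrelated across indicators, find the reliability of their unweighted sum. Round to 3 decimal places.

0.933

Var(V+E+L) = 3 + 2·[0.71 + 0.61 + 0.77] = 3 + 4.18 = 7.18.
With uncorrelated errors the cross-covariances are all true-score covariance, so they carry over unchanged; only the diagonal terms shrink to ρᵢσᵢ².
True-score variance = [0.69 + 0.90 + 0.93] + 4.18 = 2.52 + 4.18 = 6.7.
Reliability = 6.7 / 7.18 = 0.933.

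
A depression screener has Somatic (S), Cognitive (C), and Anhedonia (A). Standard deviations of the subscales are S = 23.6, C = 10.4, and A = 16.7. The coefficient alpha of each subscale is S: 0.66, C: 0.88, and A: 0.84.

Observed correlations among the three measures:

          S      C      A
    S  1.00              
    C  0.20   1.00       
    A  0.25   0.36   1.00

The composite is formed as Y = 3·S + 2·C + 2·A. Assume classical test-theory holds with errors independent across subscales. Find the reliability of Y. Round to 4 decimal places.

0.7810

Var(Y) = 3²·23.6² + 2²·10.4² + 2²·16.7² + 2·[6·23.6·10.4·0.20 + 6·23.6·16.7·0.25 + 4·10.4·16.7·0.36] = 6560.84 + 2271.61 = 8832.45.
Under uncorrelated errors the observed covariances equal the true-score covariances, so only the own-variance terms attenuate.
True-score variance = [3²·23.6²·0.66 + 2²·10.4²·0.88 + 2²·16.7²·0.84] + 2271.61 = 4626.14 + 2271.61 = 6897.75.
Reliability = 6897.75 / 8832.45 = 0.7810.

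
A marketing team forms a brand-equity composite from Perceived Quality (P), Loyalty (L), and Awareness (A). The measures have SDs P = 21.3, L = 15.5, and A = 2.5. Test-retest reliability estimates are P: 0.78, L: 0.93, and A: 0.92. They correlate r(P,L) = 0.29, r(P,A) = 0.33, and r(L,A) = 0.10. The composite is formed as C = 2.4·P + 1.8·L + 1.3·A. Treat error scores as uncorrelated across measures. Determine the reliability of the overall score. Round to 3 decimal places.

Var(C) = 2.4²·21.3² + 1.8²·15.5² + 1.3²·2.5² + 2·[4.32·21.3·15.5·0.29 + 3.12·21.3·2.5·0.33 + 2.34·15.5·2.5·0.10] = 3402.23 + 955.011 = 4357.24.
Because errors are independent across components, Cov(Tᵢ,Tⱼ) = Cov(Xᵢ,Xⱼ); the off-diagonal part of the true-score variance is the same as above.
True-score variance = [2.4²·21.3²·0.78 + 1.8²·15.5²·0.93 + 1.3²·2.5²·0.92] + 955.011 = 2771.98 + 955.011 = 3726.99.
Reliability = 3726.99 / 4357.24 = 0.855.

0.855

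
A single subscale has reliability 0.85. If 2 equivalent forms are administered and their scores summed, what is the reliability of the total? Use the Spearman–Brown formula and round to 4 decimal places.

0.9189

ρ_k = kρ / (1 + (k−1)ρ) = 2·0.85 / (1 + 1·0.85) = 1.700 / 1.850 = 0.9189.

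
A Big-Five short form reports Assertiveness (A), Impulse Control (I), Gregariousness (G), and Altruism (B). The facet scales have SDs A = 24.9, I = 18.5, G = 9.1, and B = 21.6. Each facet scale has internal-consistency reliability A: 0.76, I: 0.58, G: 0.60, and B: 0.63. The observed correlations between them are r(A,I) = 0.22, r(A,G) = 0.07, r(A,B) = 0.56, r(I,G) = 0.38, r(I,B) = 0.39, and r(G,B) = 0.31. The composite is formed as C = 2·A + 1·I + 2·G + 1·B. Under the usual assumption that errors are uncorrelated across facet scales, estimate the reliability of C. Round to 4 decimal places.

Var(C) = 2²·24.9² + 18.5² + 2²·9.1² + 21.6² + 2·[2·24.9·18.5·0.22 + 4·24.9·9.1·0.07 + 2·24.9·21.6·0.56 + 2·18.5·9.1·0.38 + 18.5·21.6·0.39 + 2·9.1·21.6·0.31] = 3620.09 + 2548.34 = 6168.43.
Under uncorrelated errors the observed covariances equal the true-score covariances, so only the own-variance terms attenuate.
True-score variance = [2²·24.9²·0.76 + 18.5²·0.58 + 2²·9.1²·0.60 + 21.6²·0.63] + 2548.34 = 2576.01 + 2548.34 = 5124.35.
Reliability = 5124.35 / 6168.43 = 0.8307.

0.8307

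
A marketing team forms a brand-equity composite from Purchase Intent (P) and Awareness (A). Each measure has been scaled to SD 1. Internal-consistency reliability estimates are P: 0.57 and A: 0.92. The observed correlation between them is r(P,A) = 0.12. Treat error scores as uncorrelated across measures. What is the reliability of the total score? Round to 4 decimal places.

Var(P+A) = 2 + 2·[0.12] = 2 + 0.24 = 2.24.
With uncorrelated errors the cross-covariances are all true-score covariance, so they carry over unchanged; only the diagonal terms shrink to ρᵢσᵢ².
True-score variance = [0.57 + 0.92] + 0.24 = 1.49 + 0.24 = 1.73.
Reliability = 1.73 / 2.24 = 0.7723.

0.7723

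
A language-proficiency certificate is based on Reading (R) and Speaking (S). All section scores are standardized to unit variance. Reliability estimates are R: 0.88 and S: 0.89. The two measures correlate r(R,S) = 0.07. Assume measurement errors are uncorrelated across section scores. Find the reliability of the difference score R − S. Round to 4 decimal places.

0.8763

Var(R−S) = 1 + 1 − 2·0.07 = 2 − 0.14 = 1.86.
Because errors are independent across components, Cov(Tᵢ,Tⱼ) = Cov(Xᵢ,Xⱼ); the off-diagonal part of the true-score variance is the same as above.
True-score variance = [0.88 + 0.89] − 0.14 = 1.77 − 0.14 = 1.63.
Reliability = 1.63 / 1.86 = 0.8763.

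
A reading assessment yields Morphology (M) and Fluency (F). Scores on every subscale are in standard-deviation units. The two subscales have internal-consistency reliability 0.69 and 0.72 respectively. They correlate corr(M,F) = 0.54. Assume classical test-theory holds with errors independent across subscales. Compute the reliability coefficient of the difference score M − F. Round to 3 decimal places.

Var(M−F) = 1 + 1 − 2·0.54 = 2 − 1.08 = 0.92.
Because errors are independent across components, Cov(Tᵢ,Tⱼ) = Cov(Xᵢ,Xⱼ); the off-diagonal part of the true-score variance is the same as above.
True-score variance = [0.69 + 0.72] − 1.08 = 1.41 − 1.08 = 0.33.
Reliability = 0.33 / 0.92 = 0.359.

0.359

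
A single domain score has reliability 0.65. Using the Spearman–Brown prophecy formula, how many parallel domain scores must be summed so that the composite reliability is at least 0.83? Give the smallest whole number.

3

k ≥ ρ*(1−ρ₁)/(ρ₁(1−ρ*)) = 0.83·0.35 / (0.65·0.17) = 2.629.
Smallest integer k = 3.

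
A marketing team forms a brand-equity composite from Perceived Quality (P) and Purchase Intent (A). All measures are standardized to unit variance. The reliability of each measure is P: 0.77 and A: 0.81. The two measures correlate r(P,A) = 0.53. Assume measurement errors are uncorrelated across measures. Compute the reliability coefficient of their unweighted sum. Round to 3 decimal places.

Var(P+A) = 2 + 2·[0.53] = 2 + 1.06 = 3.06.
Because errors are independent across components, Cov(Tᵢ,Tⱼ) = Cov(Xᵢ,Xⱼ); the off-diagonal part of the true-score variance is the same as above.
True-score variance = [0.77 + 0.81] + 1.06 = 1.58 + 1.06 = 2.64.
Reliability = 2.64 / 3.06 = 0.863.

0.863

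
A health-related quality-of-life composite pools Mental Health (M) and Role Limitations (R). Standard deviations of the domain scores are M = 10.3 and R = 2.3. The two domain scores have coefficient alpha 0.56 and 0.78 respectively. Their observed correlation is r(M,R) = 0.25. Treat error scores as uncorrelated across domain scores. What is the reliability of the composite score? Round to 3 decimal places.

0.612

Var(M+R) = 10.3² + 2.3² + 2·[10.3·2.3·0.25] = 111.38 + 11.845 = 123.225.
Under uncorrelated errors the observed covariances equal the true-score covariances, so only the own-variance terms attenuate.
True-score variance = [10.3²·0.56 + 2.3²·0.78] + 11.845 = 63.5366 + 11.845 = 75.3816.
Reliability = 75.3816 / 123.225 = 0.612.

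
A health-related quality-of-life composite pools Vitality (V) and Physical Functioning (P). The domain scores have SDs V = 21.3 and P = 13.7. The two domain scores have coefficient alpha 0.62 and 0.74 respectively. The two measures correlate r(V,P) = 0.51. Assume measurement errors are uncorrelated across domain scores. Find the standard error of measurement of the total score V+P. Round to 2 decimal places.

Var(total) = 641.38 + 297.646 = 939.026.
True-score variance = 420.178 + 297.646 = 717.825, so reliability = 0.7644.
Error variance = 939.026 − 717.825 = 221.202; SEM = √221.202 = 14.87.

14.87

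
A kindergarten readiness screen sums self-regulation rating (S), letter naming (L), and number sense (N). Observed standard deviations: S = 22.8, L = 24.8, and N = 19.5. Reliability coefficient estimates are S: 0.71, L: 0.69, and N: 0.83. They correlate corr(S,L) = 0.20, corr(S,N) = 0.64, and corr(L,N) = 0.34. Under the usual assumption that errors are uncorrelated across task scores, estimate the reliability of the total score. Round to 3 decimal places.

Var(S+L+N) = 22.8² + 24.8² + 19.5² + 2·[22.8·24.8·0.20 + 22.8·19.5·0.64 + 24.8·19.5·0.34] = 1515.13 + 1124.11 = 2639.24.
With uncorrelated errors the cross-covariances are all true-score covariance, so they carry over unchanged; only the diagonal terms shrink to ρᵢσᵢ².
True-score variance = [22.8²·0.71 + 24.8²·0.69 + 19.5²·0.83] + 1124.11 = 1109.07 + 1124.11 = 2233.18.
Reliability = 2233.18 / 2639.24 = 0.846.

0.846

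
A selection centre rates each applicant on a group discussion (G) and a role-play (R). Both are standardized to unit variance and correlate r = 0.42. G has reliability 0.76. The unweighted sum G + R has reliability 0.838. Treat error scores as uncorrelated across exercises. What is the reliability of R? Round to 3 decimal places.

0.780

Var(G+R) = 2 + 2·0.42 = 2.840.
True-score variance = ρ_G + ρ_R + 2·0.42, so 0.838 = (0.76 + ρ_R + 0.84) / 2.840.
ρ_R = 0.838·2.840 − 0.76 − 0.84 = 0.780.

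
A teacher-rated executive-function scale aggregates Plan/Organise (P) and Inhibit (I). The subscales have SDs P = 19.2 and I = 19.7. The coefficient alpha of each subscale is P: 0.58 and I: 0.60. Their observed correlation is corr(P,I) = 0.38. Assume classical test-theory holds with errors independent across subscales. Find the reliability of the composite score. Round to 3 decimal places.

Var(P+I) = 19.2² + 19.7² + 2·[19.2·19.7·0.38] = 756.73 + 287.462 = 1044.19.
Because errors are independent across components, Cov(Tᵢ,Tⱼ) = Cov(Xᵢ,Xⱼ); the off-diagonal part of the true-score variance is the same as above.
True-score variance = [19.2²·0.58 + 19.7²·0.60] + 287.462 = 446.665 + 287.462 = 734.128.
Reliability = 734.128 / 1044.19 = 0.703.

0.703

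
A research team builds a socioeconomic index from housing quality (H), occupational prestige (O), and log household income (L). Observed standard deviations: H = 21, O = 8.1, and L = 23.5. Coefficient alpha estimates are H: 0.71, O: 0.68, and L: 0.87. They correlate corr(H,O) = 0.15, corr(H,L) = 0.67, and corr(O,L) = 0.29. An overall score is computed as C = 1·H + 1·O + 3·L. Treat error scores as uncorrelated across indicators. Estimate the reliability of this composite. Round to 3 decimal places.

0.899

Var(C) = 21² + 8.1² + 3²·23.5² + 2·[21·8.1·0.15 + 3·21·23.5·0.67 + 3·8.1·23.5·0.29] = 5476.86 + 2366.11 = 7842.97.
Under uncorrelated errors the observed covariances equal the true-score covariances, so only the own-variance terms attenuate.
True-score variance = [21²·0.71 + 8.1²·0.68 + 3²·23.5²·0.87] + 2366.11 = 4681.84 + 2366.11 = 7047.95.
Reliability = 7047.95 / 7842.97 = 0.899.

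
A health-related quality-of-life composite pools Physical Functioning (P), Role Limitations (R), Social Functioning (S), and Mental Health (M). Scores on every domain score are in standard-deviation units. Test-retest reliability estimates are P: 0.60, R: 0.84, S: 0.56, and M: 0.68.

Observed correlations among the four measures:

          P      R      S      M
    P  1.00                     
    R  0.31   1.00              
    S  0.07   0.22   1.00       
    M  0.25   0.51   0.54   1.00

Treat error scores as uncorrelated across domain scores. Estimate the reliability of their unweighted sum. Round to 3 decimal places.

Var(P+R+S+M) = 4 + 2·[0.31 + 0.07 + 0.25 + 0.22 + 0.51 + 0.54] = 4 + 3.8 = 7.8.
With uncorrelated errors the cross-covariances are all true-score covariance, so they carry over unchanged; only the diagonal terms shrink to ρᵢσᵢ².
True-score variance = [0.60 + 0.84 + 0.56 + 0.68] + 3.8 = 2.68 + 3.8 = 6.48.
Reliability = 6.48 / 7.8 = 0.831.

0.831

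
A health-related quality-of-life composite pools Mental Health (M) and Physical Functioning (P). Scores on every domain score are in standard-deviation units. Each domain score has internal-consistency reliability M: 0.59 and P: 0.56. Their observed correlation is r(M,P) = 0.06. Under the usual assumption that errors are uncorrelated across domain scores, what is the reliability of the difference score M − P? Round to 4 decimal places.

Var(M−P) = 1 + 1 − 2·0.06 = 2 − 0.12 = 1.88.
Under uncorrelated errors the observed covariances equal the true-score covariances, so only the own-variance terms attenuate.
True-score variance = [0.59 + 0.56] − 0.12 = 1.15 − 0.12 = 1.03.
Reliability = 1.03 / 1.88 = 0.5479.

0.5479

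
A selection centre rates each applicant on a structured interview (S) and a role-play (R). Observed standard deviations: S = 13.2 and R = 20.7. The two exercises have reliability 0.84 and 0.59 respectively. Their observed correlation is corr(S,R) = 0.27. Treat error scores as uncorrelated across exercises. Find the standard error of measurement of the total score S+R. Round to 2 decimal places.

14.27

Var(total) = 602.73 + 147.55 = 750.28.
True-score variance = 399.171 + 147.55 = 546.72, so reliability = 0.7287.
Error variance = 750.28 − 546.72 = 203.559; SEM = √203.559 = 14.27.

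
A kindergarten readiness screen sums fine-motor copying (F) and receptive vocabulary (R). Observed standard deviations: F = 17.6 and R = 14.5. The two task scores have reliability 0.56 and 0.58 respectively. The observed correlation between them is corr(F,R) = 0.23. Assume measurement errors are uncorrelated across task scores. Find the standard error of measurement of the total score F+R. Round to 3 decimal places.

Var(total) = 520.01 + 117.392 = 637.402.
True-score variance = 295.411 + 117.392 = 412.803, so reliability = 0.6476.
Error variance = 637.402 − 412.803 = 224.599; SEM = √224.599 = 14.987.

14.987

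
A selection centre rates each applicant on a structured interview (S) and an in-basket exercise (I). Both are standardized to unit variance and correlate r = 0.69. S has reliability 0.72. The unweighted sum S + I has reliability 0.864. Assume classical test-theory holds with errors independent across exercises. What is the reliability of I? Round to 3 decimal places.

0.820

Var(S+I) = 2 + 2·0.69 = 3.380.
True-score variance = ρ_S + ρ_I + 2·0.69, so 0.864 = (0.72 + ρ_I + 1.38) / 3.380.
ρ_I = 0.864·3.380 − 0.72 − 1.38 = 0.820.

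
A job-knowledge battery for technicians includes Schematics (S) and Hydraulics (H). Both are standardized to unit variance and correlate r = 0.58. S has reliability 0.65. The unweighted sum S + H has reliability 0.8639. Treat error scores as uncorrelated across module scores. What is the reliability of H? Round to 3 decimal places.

0.920

Var(S+H) = 2 + 2·0.58 = 3.160.
True-score variance = ρ_S + ρ_H + 2·0.58, so 0.8639 = (0.65 + ρ_H + 1.16) / 3.160.
ρ_H = 0.8639·3.160 − 0.65 − 1.16 = 0.920.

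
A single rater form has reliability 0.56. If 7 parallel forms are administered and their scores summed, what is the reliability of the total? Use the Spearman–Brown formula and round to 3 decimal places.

ρ_k = kρ / (1 + (k−1)ρ) = 7·0.56 / (1 + 6·0.56) = 3.920 / 4.360 = 0.899.

0.899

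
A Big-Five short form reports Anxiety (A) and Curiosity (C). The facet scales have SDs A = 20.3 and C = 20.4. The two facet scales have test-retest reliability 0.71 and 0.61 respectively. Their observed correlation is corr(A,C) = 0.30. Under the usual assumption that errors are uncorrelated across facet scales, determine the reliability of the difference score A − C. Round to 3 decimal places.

Var(A−C) = 20.3² + 20.4² − 2·20.3·20.4·0.30 = 828.25 − 248.472 = 579.778.
Because errors are independent across components, Cov(Tᵢ,Tⱼ) = Cov(Xᵢ,Xⱼ); the off-diagonal part of the true-score variance is the same as above.
True-score variance = [20.3²·0.71 + 20.4²·0.61] − 248.472 = 546.442 − 248.472 = 297.97.
Reliability = 297.97 / 579.778 = 0.514.

0.514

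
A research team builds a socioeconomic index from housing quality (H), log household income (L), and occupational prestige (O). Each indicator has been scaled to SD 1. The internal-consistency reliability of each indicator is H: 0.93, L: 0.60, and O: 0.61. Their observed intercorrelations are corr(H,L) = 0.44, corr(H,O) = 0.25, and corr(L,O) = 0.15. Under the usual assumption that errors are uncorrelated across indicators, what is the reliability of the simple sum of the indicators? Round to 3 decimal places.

Var(H+L+O) = 3 + 2·[0.44 + 0.25 + 0.15] = 3 + 1.68 = 4.68.
Because errors are independent across components, Cov(Tᵢ,Tⱼ) = Cov(Xᵢ,Xⱼ); the off-diagonal part of the true-score variance is the same as above.
True-score variance = [0.93 + 0.60 + 0.61] + 1.68 = 2.14 + 1.68 = 3.82.
Reliability = 3.82 / 4.68 = 0.816.

0.816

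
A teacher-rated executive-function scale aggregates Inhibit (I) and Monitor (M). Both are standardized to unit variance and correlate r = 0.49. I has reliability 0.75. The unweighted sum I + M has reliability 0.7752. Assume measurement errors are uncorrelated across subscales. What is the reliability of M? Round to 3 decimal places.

Var(I+M) = 2 + 2·0.49 = 2.980.
True-score variance = ρ_I + ρ_M + 2·0.49, so 0.7752 = (0.75 + ρ_M + 0.98) / 2.980.
ρ_M = 0.7752·2.980 − 0.75 − 0.98 = 0.580.

0.580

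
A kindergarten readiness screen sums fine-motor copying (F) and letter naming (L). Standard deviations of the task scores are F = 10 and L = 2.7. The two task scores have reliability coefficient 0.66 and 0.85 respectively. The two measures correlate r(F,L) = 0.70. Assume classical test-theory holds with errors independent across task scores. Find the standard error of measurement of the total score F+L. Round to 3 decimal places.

5.924

Var(total) = 107.29 + 37.8 = 145.09.
True-score variance = 72.1965 + 37.8 = 109.996, so reliability = 0.7581.
Error variance = 145.09 − 109.996 = 35.0935; SEM = √35.0935 = 5.924.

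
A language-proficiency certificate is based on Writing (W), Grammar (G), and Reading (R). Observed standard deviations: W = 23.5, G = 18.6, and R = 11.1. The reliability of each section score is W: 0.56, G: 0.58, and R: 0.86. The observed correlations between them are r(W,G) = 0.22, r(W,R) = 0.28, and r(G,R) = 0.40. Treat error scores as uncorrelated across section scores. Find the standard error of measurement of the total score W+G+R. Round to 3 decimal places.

20.138

Var(total) = 1021.42 + 503.568 = 1524.99.
True-score variance = 615.877 + 503.568 = 1119.45, so reliability = 0.7341.
Error variance = 1524.99 − 1119.45 = 405.543; SEM = √405.543 = 20.138.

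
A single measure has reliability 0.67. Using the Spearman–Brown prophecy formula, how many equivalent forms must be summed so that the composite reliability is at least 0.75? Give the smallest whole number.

k ≥ ρ*(1−ρ₁)/(ρ₁(1−ρ*)) = 0.75·0.33 / (0.67·0.25) = 1.478.
Smallest integer k = 2.

2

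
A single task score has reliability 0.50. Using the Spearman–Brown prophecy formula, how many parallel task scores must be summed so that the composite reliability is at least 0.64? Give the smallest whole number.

k ≥ ρ*(1−ρ₁)/(ρ₁(1−ρ*)) = 0.64·0.50 / (0.50·0.36) = 1.778.
Smallest integer k = 2.

2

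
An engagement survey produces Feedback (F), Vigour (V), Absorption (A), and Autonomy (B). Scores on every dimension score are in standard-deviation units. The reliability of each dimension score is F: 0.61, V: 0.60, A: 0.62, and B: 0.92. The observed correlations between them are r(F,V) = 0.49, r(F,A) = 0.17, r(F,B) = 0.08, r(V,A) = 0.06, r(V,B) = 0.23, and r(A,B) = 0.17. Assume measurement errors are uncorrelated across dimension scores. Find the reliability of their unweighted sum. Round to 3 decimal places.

Var(F+V+A+B) = 4 + 2·[0.49 + 0.17 + 0.08 + 0.06 + 0.23 + 0.17] = 4 + 2.4 = 6.4.
Under uncorrelated errors the observed covariances equal the true-score covariances, so only the own-variance terms attenuate.
True-score variance = [0.61 + 0.60 + 0.62 + 0.92] + 2.4 = 2.75 + 2.4 = 5.15.
Reliability = 5.15 / 6.4 = 0.805.

0.805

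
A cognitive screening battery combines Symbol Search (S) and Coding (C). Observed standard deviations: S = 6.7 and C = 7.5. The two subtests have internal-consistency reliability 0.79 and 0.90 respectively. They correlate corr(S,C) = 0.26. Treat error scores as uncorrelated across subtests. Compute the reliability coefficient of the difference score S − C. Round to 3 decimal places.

Var(S−C) = 6.7² + 7.5² − 2·6.7·7.5·0.26 = 101.14 − 26.13 = 75.01.
Because errors are independent across components, Cov(Tᵢ,Tⱼ) = Cov(Xᵢ,Xⱼ); the off-diagonal part of the true-score variance is the same as above.
True-score variance = [6.7²·0.79 + 7.5²·0.90] − 26.13 = 86.0881 − 26.13 = 59.9581.
Reliability = 59.9581 / 75.01 = 0.799.

0.799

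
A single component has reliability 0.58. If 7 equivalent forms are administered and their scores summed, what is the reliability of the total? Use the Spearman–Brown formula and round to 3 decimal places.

ρ_k = kρ / (1 + (k−1)ρ) = 7·0.58 / (1 + 6·0.58) = 4.060 / 4.480 = 0.906.

0.906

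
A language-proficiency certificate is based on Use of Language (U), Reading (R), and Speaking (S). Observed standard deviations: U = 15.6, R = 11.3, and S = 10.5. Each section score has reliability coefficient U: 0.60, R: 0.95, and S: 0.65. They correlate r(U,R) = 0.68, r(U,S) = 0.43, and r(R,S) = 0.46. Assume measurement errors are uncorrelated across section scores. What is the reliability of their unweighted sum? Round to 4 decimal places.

Var(U+R+S) = 15.6² + 11.3² + 10.5² + 2·[15.6·11.3·0.68 + 15.6·10.5·0.43 + 11.3·10.5·0.46] = 481.3 + 489.767 = 971.067.
Under uncorrelated errors the observed covariances equal the true-score covariances, so only the own-variance terms attenuate.
True-score variance = [15.6²·0.60 + 11.3²·0.95 + 10.5²·0.65] + 489.767 = 338.984 + 489.767 = 828.751.
Reliability = 828.751 / 971.067 = 0.8534.

0.8534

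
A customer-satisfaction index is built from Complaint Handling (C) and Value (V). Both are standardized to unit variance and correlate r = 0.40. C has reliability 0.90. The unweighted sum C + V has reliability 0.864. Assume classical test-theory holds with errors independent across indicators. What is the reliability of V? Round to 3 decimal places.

0.719

Var(C+V) = 2 + 2·0.40 = 2.800.
True-score variance = ρ_C + ρ_V + 2·0.40, so 0.864 = (0.90 + ρ_V + 0.80) / 2.800.
ρ_V = 0.864·2.800 − 0.90 − 0.80 = 0.719.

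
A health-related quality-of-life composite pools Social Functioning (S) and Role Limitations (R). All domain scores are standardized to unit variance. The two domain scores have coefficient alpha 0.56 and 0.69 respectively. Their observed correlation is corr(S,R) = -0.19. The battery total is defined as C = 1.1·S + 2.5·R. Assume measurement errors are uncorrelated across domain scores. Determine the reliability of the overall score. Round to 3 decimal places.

Var(C) = 1.1² + 2.5² + 2·[2.75·(-0.19)] = 7.46 − 1.045 = 6.415.
Because errors are independent across components, Cov(Tᵢ,Tⱼ) = Cov(Xᵢ,Xⱼ); the off-diagonal part of the true-score variance is the same as above.
True-score variance = [1.1²·0.56 + 2.5²·0.69] − 1.045 = 4.9901 − 1.045 = 3.9451.
Reliability = 3.9451 / 6.415 = 0.615.

0.615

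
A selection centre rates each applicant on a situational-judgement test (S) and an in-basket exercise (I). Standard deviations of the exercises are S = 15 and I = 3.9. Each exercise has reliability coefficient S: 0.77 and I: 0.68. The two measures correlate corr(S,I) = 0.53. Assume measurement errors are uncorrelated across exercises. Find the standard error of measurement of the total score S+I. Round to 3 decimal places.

Var(total) = 240.21 + 62.01 = 302.22.
True-score variance = 183.593 + 62.01 = 245.603, so reliability = 0.8127.
Error variance = 302.22 − 245.603 = 56.6172; SEM = √56.6172 = 7.524.

7.524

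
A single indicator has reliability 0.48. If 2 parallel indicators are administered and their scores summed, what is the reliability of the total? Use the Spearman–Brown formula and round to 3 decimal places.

0.649

ρ_k = kρ / (1 + (k−1)ρ) = 2·0.48 / (1 + 1·0.48) = 0.960 / 1.480 = 0.649.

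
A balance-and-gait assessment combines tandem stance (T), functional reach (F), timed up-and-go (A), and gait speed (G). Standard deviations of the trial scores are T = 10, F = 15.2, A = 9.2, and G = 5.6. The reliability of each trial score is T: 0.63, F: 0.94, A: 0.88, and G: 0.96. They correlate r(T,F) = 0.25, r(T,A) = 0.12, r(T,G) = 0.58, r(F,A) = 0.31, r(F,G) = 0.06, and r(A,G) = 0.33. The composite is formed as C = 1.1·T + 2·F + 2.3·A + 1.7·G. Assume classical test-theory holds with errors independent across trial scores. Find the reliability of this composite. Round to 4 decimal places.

Var(C) = 1.1²·10² + 2²·15.2² + 2.3²·9.2² + 1.7²·5.6² + 2·[2.2·10·15.2·0.25 + 2.53·10·9.2·0.12 + 1.87·10·5.6·0.58 + 4.6·15.2·9.2·0.31 + 3.4·15.2·5.6·0.06 + 3.91·9.2·5.6·0.33] = 1583.54 + 911.043 = 2494.58.
Under uncorrelated errors the observed covariances equal the true-score covariances, so only the own-variance terms attenuate.
True-score variance = [1.1²·10²·0.63 + 2²·15.2²·0.94 + 2.3²·9.2²·0.88 + 1.7²·5.6²·0.96] + 911.043 = 1425.96 + 911.043 = 2337.
Reliability = 2337 / 2494.58 = 0.9368.

0.9368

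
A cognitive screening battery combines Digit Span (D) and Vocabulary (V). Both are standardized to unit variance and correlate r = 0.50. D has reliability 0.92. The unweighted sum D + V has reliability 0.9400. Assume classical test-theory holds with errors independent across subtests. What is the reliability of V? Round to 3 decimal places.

0.900

Var(D+V) = 2 + 2·0.50 = 3.000.
True-score variance = ρ_D + ρ_V + 2·0.50, so 0.9400 = (0.92 + ρ_V + 1.00) / 3.000.
ρ_V = 0.9400·3.000 − 0.92 − 1.00 = 0.900.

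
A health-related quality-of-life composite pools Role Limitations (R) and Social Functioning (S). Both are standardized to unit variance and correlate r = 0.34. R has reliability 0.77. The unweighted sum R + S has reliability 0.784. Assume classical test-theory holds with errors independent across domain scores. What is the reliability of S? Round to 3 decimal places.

0.651

Var(R+S) = 2 + 2·0.34 = 2.680.
True-score variance = ρ_R + ρ_S + 2·0.34, so 0.784 = (0.77 + ρ_S + 0.68) / 2.680.
ρ_S = 0.784·2.680 − 0.77 − 0.68 = 0.651.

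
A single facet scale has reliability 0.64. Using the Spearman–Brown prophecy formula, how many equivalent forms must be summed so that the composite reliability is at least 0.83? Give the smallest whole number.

3

k ≥ ρ*(1−ρ₁)/(ρ₁(1−ρ*)) = 0.83·0.36 / (0.64·0.17) = 2.746.
Smallest integer k = 3.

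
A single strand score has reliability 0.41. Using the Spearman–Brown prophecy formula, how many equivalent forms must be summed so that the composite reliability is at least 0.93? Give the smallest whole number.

k ≥ ρ*(1−ρ₁)/(ρ₁(1−ρ*)) = 0.93·0.59 / (0.41·0.07) = 19.118.
Smallest integer k = 20.

20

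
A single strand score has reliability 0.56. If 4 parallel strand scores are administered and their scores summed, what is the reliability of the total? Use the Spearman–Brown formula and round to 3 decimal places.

ρ_k = kρ / (1 + (k−1)ρ) = 4·0.56 / (1 + 3·0.56) = 2.240 / 2.680 = 0.836.

0.836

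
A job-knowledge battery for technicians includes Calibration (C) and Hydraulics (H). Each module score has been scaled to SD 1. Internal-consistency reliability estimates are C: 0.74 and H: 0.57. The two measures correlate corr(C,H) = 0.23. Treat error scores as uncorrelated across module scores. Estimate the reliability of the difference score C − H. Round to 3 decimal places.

Var(C−H) = 1 + 1 − 2·0.23 = 2 − 0.46 = 1.54.
With uncorrelated errors the cross-covariances are all true-score covariance, so they carry over unchanged; only the diagonal terms shrink to ρᵢσᵢ².
True-score variance = [0.74 + 0.57] − 0.46 = 1.31 − 0.46 = 0.85.
Reliability = 0.85 / 1.54 = 0.552.

0.552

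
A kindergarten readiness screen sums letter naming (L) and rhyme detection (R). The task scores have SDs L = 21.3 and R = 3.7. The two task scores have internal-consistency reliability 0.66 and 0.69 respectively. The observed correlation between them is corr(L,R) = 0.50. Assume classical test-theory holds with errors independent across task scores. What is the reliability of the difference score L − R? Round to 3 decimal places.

0.592

Var(L−R) = 21.3² + 3.7² − 2·21.3·3.7·0.50 = 467.38 − 78.81 = 388.57.
Under uncorrelated errors the observed covariances equal the true-score covariances, so only the own-variance terms attenuate.
True-score variance = [21.3²·0.66 + 3.7²·0.69] − 78.81 = 308.882 − 78.81 = 230.072.
Reliability = 230.072 / 388.57 = 0.592.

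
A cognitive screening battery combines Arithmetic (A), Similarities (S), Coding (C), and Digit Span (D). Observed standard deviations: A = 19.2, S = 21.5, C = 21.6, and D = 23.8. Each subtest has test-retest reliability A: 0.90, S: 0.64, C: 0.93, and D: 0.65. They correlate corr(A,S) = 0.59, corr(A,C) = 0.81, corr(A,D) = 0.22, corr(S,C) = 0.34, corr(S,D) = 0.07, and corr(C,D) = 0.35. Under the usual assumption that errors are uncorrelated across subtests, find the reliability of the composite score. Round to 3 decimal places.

0.891

Var(A+S+C+D) = 19.2² + 21.5² + 21.6² + 23.8² + 2·[19.2·21.5·0.59 + 19.2·21.6·0.81 + 19.2·23.8·0.22 + 21.5·21.6·0.34 + 21.5·23.8·0.07 + 21.6·23.8·0.35] = 1863.89 + 2107.3 = 3971.19.
With uncorrelated errors the cross-covariances are all true-score covariance, so they carry over unchanged; only the diagonal terms shrink to ρᵢσᵢ².
True-score variance = [19.2²·0.90 + 21.5²·0.64 + 21.6²·0.93 + 23.8²·0.65] + 2107.3 = 1429.7 + 2107.3 = 3537.
Reliability = 3537 / 3971.19 = 0.891.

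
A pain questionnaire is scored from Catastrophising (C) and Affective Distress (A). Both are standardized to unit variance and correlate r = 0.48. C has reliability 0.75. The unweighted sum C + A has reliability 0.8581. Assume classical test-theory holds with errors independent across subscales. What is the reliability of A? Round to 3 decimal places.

Var(C+A) = 2 + 2·0.48 = 2.960.
True-score variance = ρ_C + ρ_A + 2·0.48, so 0.8581 = (0.75 + ρ_A + 0.96) / 2.960.
ρ_A = 0.8581·2.960 − 0.75 − 0.96 = 0.830.

0.830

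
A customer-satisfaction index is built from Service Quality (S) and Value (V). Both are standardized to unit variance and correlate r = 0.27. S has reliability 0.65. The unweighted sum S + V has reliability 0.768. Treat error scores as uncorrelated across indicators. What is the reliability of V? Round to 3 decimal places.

Var(S+V) = 2 + 2·0.27 = 2.540.
True-score variance = ρ_S + ρ_V + 2·0.27, so 0.768 = (0.65 + ρ_V + 0.54) / 2.540.
ρ_V = 0.768·2.540 − 0.65 − 0.54 = 0.761.

0.761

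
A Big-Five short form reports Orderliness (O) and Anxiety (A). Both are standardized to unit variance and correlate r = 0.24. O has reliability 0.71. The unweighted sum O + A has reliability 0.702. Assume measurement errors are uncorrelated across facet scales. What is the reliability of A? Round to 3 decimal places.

Var(O+A) = 2 + 2·0.24 = 2.480.
True-score variance = ρ_O + ρ_A + 2·0.24, so 0.702 = (0.71 + ρ_A + 0.48) / 2.480.
ρ_A = 0.702·2.480 − 0.71 − 0.48 = 0.551.

0.551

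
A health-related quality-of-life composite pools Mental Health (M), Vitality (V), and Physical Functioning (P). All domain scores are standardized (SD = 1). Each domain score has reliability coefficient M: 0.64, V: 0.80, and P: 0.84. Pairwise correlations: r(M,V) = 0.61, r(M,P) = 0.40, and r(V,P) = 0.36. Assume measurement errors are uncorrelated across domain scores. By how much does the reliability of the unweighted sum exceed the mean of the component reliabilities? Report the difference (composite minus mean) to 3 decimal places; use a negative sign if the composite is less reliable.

Var(sum) = 3 + 2.74 = 5.74; true-score variance = 2.28 + 2.74 = 5.02; composite reliability = 0.8746.
Mean component reliability = 0.7600.
Difference = 0.8746 − 0.7600 = 0.115.

0.115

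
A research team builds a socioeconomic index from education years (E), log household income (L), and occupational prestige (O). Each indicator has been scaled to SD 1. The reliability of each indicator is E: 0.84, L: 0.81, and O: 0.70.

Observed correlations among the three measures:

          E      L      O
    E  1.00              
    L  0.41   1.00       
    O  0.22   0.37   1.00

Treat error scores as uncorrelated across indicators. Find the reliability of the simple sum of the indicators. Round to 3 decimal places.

0.870

Var(E+L+O) = 3 + 2·[0.41 + 0.22 + 0.37] = 3 + 2 = 5.
Under uncorrelated errors the observed covariances equal the true-score covariances, so only the own-variance terms attenuate.
True-score variance = [0.84 + 0.81 + 0.70] + 2 = 2.35 + 2 = 4.35.
Reliability = 4.35 / 5 = 0.870.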